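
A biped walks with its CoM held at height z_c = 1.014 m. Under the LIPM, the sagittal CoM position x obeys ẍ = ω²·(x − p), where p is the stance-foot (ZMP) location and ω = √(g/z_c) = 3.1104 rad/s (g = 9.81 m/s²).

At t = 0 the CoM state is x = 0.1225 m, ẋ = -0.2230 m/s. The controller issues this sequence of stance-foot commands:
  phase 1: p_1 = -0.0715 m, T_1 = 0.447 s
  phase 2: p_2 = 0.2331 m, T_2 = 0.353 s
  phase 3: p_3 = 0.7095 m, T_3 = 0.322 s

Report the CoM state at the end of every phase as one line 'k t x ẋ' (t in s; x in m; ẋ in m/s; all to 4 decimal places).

phase 1: p=-0.0715, T=0.447, ωT=1.390349, cosh=2.132620, sinh=1.883631; start (x,ẋ)=(0.122500, -0.223000) → end (x,ẋ)=(0.207181, 0.661042)
phase 2: p=0.2331, T=0.353, ωT=1.097971, cosh=1.665812, sinh=1.332265; start (x,ẋ)=(0.207181, 0.661042) → end (x,ẋ)=(0.473066, 0.993768)
phase 3: p=0.7095, T=0.322, ωT=1.001549, cosh=1.544903, sinh=1.177593; start (x,ẋ)=(0.473066, 0.993768) → end (x,ẋ)=(0.720471, 0.669268)

1 0.4470 0.2072 0.6610
2 0.8000 0.4731 0.9938
3 1.1220 0.7205 0.6693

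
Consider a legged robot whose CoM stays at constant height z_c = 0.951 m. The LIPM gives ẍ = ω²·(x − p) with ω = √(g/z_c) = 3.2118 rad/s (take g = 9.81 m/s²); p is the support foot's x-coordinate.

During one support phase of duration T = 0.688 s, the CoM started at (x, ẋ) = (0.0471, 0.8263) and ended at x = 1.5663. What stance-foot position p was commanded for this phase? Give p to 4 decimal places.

p = -0.0529

ωT = 3.2118·0.688 = 2.209718; cosh(ωT) = 4.611441, sinh(ωT) = 4.501709
x(T) = p + (x₀−p)·cosh(ωT) + (ẋ₀/ω)·sinh(ωT) ⇒ p·(1 − cosh) = x(T) − x₀·cosh − (ẋ₀/ω)·sinh
numerator   = 1.5663 − (0.0471)·4.611441 − (0.8263/3.2118)·4.501709 = 0.190946
denominator = 1 − 4.611441 = -3.611441
p = 0.190946 / -3.611441 = -0.0529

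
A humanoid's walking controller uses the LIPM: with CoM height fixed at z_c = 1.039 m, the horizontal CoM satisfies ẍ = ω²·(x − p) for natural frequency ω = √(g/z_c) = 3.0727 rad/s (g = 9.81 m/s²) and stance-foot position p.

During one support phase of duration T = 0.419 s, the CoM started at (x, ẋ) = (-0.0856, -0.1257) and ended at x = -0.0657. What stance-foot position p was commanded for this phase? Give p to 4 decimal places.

p = -0.1786

ωT = 3.0727·0.419 = 1.287461; cosh(ωT) = 1.949773, sinh(ωT) = 1.673803
x(T) = p + (x₀−p)·cosh(ωT) + (ẋ₀/ω)·sinh(ωT) ⇒ p·(1 − cosh) = x(T) − x₀·cosh − (ẋ₀/ω)·sinh
numerator   = -0.0657 − (-0.0856)·1.949773 − (-0.1257/3.0727)·1.673803 = 0.169674
denominator = 1 − 1.949773 = -0.949773
p = 0.169674 / -0.949773 = -0.1786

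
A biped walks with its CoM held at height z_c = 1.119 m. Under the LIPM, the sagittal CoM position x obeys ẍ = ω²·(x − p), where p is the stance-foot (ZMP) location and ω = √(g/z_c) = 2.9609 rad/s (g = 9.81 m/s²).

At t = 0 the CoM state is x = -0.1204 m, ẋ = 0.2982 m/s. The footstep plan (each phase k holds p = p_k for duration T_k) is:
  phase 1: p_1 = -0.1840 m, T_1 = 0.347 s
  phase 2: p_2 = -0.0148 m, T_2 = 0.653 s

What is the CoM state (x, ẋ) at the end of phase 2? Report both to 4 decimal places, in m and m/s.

x = 0.9740, ẋ = 3.0059

phase 1: p=-0.1840, T=0.347, ωT=1.027432, cosh=1.575904, sinh=1.217979; start (x,ẋ)=(-0.120400, 0.298200) → end (x,ẋ)=(0.038893, 0.699296)
phase 2: p=-0.0148, T=0.653, ωT=1.933468, cosh=3.529044, sinh=3.384398; start (x,ẋ)=(0.038893, 0.699296) → end (x,ẋ)=(0.974003, 3.005900)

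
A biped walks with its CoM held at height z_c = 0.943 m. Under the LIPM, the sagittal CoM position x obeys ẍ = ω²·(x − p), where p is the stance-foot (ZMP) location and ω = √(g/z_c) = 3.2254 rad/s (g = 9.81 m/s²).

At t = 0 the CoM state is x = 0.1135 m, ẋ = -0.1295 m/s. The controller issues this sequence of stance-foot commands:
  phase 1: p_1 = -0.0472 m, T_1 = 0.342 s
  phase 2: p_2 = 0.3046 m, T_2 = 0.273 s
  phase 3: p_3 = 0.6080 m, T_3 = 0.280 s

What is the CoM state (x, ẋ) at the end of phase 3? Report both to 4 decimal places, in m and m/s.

phase 1: p=-0.0472, T=0.342, ωT=1.103087, cosh=1.672649, sinh=1.340804; start (x,ẋ)=(0.113500, -0.129500) → end (x,ẋ)=(0.167761, 0.478360)
phase 2: p=0.3046, T=0.273, ωT=0.880534, cosh=1.413375, sinh=0.998813; start (x,ẋ)=(0.167761, 0.478360) → end (x,ẋ)=(0.259330, 0.235266)
phase 3: p=0.6080, T=0.280, ωT=0.903112, cosh=1.436288, sinh=1.030981; start (x,ẋ)=(0.259330, 0.235266) → end (x,ẋ)=(0.182411, -0.821532)

x = 0.1824, ẋ = -0.8215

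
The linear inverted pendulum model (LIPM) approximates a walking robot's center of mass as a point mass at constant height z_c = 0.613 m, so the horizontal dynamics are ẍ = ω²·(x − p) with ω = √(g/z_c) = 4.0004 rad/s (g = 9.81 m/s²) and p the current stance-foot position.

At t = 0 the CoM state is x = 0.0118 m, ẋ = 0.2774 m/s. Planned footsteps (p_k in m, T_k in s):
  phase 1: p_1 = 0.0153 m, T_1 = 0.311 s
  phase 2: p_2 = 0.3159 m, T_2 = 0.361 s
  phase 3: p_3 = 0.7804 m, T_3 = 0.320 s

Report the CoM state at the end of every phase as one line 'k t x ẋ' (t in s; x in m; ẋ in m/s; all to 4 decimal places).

1 0.3110 0.1190 0.4990
2 0.6720 0.1251 -0.4597
3 0.9920 -0.6800 -5.2411

phase 1: p=0.0153, T=0.311, ωT=1.244124, cosh=1.879044, sinh=1.590851; start (x,ẋ)=(0.011800, 0.277400) → end (x,ẋ)=(0.119038, 0.498973)
phase 2: p=0.3159, T=0.361, ωT=1.444144, cosh=2.237086, sinh=2.001138; start (x,ẋ)=(0.119038, 0.498973) → end (x,ẋ)=(0.125106, -0.459706)
phase 3: p=0.7804, T=0.320, ωT=1.280128, cosh=1.937551, sinh=1.659549; start (x,ẋ)=(0.125106, -0.459706) → end (x,ẋ)=(-0.679973, -5.241111)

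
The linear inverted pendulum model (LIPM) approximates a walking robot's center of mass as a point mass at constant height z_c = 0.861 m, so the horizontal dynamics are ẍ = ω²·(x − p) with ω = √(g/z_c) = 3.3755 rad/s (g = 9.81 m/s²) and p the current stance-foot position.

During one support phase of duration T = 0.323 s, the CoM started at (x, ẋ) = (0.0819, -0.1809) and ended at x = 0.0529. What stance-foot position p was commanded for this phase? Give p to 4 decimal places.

p = 0.0183

ωT = 3.3755·0.323 = 1.090287; cosh(ωT) = 1.655623, sinh(ωT) = 1.319503
x(T) = p + (x₀−p)·cosh(ωT) + (ẋ₀/ω)·sinh(ωT) ⇒ p·(1 − cosh) = x(T) − x₀·cosh − (ẋ₀/ω)·sinh
numerator   = 0.0529 − (0.0819)·1.655623 − (-0.1809/3.3755)·1.319503 = -0.011981
denominator = 1 − 1.655623 = -0.655623
p = -0.011981 / -0.655623 = 0.0183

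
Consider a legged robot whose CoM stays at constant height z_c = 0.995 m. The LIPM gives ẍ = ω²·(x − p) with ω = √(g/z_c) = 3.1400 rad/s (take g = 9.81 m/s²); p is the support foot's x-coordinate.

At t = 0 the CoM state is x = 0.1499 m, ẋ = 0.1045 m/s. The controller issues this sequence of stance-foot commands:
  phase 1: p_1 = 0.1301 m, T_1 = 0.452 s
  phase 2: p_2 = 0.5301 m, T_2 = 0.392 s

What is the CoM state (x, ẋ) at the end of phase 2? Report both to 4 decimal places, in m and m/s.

x = 0.1621, ẋ = -0.7858

phase 1: p=0.1301, T=0.452, ωT=1.419280, cosh=2.188015, sinh=1.946127; start (x,ẋ)=(0.149900, 0.104500) → end (x,ẋ)=(0.238190, 0.349642)
phase 2: p=0.5301, T=0.392, ωT=1.230880, cosh=1.858139, sinh=1.566103; start (x,ẋ)=(0.238190, 0.349642) → end (x,ẋ)=(0.162079, -0.785801)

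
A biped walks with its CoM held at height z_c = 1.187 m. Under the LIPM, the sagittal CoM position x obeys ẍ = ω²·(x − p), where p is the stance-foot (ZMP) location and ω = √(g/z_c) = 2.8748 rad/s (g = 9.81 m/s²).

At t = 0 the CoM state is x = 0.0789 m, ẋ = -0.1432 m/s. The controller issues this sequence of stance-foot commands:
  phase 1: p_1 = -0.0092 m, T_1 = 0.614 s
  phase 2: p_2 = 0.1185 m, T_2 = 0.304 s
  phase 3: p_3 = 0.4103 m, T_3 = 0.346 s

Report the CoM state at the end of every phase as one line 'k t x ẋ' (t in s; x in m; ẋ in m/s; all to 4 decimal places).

phase 1: p=-0.0092, T=0.614, ωT=1.765127, cosh=3.006740, sinh=2.835575; start (x,ẋ)=(0.078900, -0.143200) → end (x,ẋ)=(0.114448, 0.287601)
phase 2: p=0.1185, T=0.304, ωT=0.873939, cosh=1.406818, sinh=0.989514; start (x,ẋ)=(0.114448, 0.287601) → end (x,ẋ)=(0.211792, 0.393074)
phase 3: p=0.4103, T=0.346, ωT=0.994681, cosh=1.536851, sinh=1.167010; start (x,ẋ)=(0.211792, 0.393074) → end (x,ẋ)=(0.264789, -0.061882)

1 0.6140 0.1144 0.2876
2 0.9180 0.2118 0.3931
3 1.2640 0.2648 -0.0619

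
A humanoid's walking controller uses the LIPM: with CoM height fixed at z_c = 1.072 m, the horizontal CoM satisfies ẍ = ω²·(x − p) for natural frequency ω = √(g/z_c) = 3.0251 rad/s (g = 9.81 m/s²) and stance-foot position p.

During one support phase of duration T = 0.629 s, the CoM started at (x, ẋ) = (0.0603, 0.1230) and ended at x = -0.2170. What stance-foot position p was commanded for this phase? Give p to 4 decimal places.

p = 0.2295

ωT = 3.0251·0.629 = 1.902788; cosh(ωT) = 3.426856, sinh(ωT) = 3.277704
x(T) = p + (x₀−p)·cosh(ωT) + (ẋ₀/ω)·sinh(ωT) ⇒ p·(1 − cosh) = x(T) − x₀·cosh − (ẋ₀/ω)·sinh
numerator   = -0.2170 − (0.0603)·3.426856 − (0.1230/3.0251)·3.277704 = -0.556910
denominator = 1 − 3.426856 = -2.426856
p = -0.556910 / -2.426856 = 0.2295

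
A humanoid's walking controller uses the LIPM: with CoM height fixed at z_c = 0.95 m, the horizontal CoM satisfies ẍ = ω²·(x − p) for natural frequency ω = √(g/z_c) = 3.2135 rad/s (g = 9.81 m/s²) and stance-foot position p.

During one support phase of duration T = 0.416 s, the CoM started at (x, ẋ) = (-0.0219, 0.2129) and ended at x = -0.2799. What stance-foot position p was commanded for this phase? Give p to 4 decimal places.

p = 0.3409

ωT = 3.2135·0.416 = 1.336816; cosh(ωT) = 2.034792, sinh(ωT) = 1.772111
x(T) = p + (x₀−p)·cosh(ωT) + (ẋ₀/ω)·sinh(ωT) ⇒ p·(1 − cosh) = x(T) − x₀·cosh − (ẋ₀/ω)·sinh
numerator   = -0.2799 − (-0.0219)·2.034792 − (0.2129/3.2135)·1.772111 = -0.352744
denominator = 1 − 2.034792 = -1.034792
p = -0.352744 / -1.034792 = 0.3409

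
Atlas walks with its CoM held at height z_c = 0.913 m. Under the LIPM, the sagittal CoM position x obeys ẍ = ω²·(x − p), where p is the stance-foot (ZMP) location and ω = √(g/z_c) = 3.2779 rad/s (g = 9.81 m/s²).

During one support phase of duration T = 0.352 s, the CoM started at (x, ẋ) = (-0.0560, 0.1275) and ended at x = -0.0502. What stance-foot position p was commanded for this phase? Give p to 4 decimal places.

p = 0.0109

ωT = 3.2779·0.352 = 1.153821; cosh(ωT) = 1.742856, sinh(ωT) = 1.427427
x(T) = p + (x₀−p)·cosh(ωT) + (ẋ₀/ω)·sinh(ωT) ⇒ p·(1 − cosh) = x(T) − x₀·cosh − (ẋ₀/ω)·sinh
numerator   = -0.0502 − (-0.0560)·1.742856 − (0.1275/3.2779)·1.427427 = -0.008122
denominator = 1 − 1.742856 = -0.742856
p = -0.008122 / -0.742856 = 0.0109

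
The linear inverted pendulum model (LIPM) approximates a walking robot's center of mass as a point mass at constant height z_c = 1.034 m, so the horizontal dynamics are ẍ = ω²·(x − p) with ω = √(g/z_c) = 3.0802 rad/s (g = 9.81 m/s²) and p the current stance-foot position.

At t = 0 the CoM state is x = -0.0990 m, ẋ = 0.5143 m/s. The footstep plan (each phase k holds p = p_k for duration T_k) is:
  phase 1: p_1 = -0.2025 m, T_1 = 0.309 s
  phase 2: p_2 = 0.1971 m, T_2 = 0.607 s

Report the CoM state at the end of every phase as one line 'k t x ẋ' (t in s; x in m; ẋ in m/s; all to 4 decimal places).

phase 1: p=-0.2025, T=0.309, ωT=0.951782, cosh=1.488187, sinh=1.102134; start (x,ẋ)=(-0.099000, 0.514300) → end (x,ẋ)=(0.135550, 1.116736)
phase 2: p=0.1971, T=0.607, ωT=1.869681, cosh=3.320201, sinh=3.166028; start (x,ẋ)=(0.135550, 1.116736) → end (x,ẋ)=(1.140596, 3.107554)

1 0.3090 0.1356 1.1167
2 0.9160 1.1406 3.1076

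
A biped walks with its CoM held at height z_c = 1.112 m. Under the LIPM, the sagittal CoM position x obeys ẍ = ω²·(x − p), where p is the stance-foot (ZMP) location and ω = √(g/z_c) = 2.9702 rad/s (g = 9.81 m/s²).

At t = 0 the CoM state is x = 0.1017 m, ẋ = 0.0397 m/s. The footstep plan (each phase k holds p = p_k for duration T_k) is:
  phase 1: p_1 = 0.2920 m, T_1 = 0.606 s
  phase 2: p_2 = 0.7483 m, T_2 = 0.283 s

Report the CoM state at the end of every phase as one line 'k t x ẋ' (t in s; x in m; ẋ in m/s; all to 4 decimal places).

1 0.6060 -0.2600 -1.5395
2 0.8890 -1.1265 -4.9407

phase 1: p=0.2920, T=0.606, ωT=1.799941, cosh=3.107300, sinh=2.941992; start (x,ẋ)=(0.101700, 0.039700) → end (x,ẋ)=(-0.259996, -1.539539)
phase 2: p=0.7483, T=0.283, ωT=0.840567, cosh=1.374573, sinh=0.943107; start (x,ẋ)=(-0.259996, -1.539539) → end (x,ẋ)=(-1.126516, -4.940665)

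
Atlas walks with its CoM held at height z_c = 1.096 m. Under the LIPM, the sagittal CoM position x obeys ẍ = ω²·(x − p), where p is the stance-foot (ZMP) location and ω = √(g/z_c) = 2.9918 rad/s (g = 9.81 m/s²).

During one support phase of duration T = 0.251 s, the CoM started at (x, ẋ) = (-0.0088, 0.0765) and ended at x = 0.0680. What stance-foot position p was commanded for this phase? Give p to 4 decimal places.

p = -0.1975

ωT = 2.9918·0.251 = 0.750942; cosh(ωT) = 1.295458, sinh(ωT) = 0.823536
x(T) = p + (x₀−p)·cosh(ωT) + (ẋ₀/ω)·sinh(ωT) ⇒ p·(1 − cosh) = x(T) − x₀·cosh − (ẋ₀/ω)·sinh
numerator   = 0.0680 − (-0.0088)·1.295458 − (0.0765/2.9918)·0.823536 = 0.058342
denominator = 1 − 1.295458 = -0.295458
p = 0.058342 / -0.295458 = -0.1975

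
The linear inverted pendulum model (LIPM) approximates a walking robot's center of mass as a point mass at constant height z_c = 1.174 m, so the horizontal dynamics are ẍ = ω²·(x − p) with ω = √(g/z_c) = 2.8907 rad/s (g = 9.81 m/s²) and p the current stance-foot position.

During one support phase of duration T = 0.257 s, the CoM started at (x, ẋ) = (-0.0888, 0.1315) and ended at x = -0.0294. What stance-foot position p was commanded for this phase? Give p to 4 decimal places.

ωT = 2.8907·0.257 = 0.742910; cosh(ωT) = 1.288885, sinh(ωT) = 0.813158
x(T) = p + (x₀−p)·cosh(ωT) + (ẋ₀/ω)·sinh(ωT) ⇒ p·(1 − cosh) = x(T) − x₀·cosh − (ẋ₀/ω)·sinh
numerator   = -0.0294 − (-0.0888)·1.288885 − (0.1315/2.8907)·0.813158 = 0.048062
denominator = 1 − 1.288885 = -0.288885
p = 0.048062 / -0.288885 = -0.1664

p = -0.1664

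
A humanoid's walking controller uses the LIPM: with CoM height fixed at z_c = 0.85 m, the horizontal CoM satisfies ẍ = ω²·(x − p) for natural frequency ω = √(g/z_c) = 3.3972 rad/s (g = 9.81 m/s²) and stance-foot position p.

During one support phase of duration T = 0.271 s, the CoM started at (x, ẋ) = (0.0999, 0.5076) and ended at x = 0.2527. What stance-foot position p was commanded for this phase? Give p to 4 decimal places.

ωT = 3.3972·0.271 = 0.920641; cosh(ωT) = 1.454582, sinh(ωT) = 1.056318
x(T) = p + (x₀−p)·cosh(ωT) + (ẋ₀/ω)·sinh(ωT) ⇒ p·(1 − cosh) = x(T) − x₀·cosh − (ẋ₀/ω)·sinh
numerator   = 0.2527 − (0.0999)·1.454582 − (0.5076/3.3972)·1.056318 = -0.050445
denominator = 1 − 1.454582 = -0.454582
p = -0.050445 / -0.454582 = 0.1110

p = 0.1110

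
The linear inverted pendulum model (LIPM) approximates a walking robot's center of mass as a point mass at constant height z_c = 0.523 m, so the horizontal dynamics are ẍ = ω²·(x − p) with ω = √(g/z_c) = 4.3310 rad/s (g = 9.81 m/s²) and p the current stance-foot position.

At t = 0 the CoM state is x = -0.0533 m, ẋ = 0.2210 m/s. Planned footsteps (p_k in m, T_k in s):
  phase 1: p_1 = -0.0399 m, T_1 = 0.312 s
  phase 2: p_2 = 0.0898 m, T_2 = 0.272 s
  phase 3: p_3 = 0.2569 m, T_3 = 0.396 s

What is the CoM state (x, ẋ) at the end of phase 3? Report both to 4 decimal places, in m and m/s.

x = -0.0854, ẋ = -1.3173

phase 1: p=-0.0399, T=0.312, ωT=1.351272, cosh=2.060623, sinh=1.801712; start (x,ẋ)=(-0.053300, 0.221000) → end (x,ẋ)=(0.024424, 0.350835)
phase 2: p=0.0898, T=0.272, ωT=1.178032, cosh=1.777930, sinh=1.470046; start (x,ẋ)=(0.024424, 0.350835) → end (x,ẋ)=(0.092649, 0.207529)
phase 3: p=0.2569, T=0.396, ωT=1.715076, cosh=2.868524, sinh=2.688574; start (x,ẋ)=(0.092649, 0.207529) → end (x,ẋ)=(-0.085431, -1.317277)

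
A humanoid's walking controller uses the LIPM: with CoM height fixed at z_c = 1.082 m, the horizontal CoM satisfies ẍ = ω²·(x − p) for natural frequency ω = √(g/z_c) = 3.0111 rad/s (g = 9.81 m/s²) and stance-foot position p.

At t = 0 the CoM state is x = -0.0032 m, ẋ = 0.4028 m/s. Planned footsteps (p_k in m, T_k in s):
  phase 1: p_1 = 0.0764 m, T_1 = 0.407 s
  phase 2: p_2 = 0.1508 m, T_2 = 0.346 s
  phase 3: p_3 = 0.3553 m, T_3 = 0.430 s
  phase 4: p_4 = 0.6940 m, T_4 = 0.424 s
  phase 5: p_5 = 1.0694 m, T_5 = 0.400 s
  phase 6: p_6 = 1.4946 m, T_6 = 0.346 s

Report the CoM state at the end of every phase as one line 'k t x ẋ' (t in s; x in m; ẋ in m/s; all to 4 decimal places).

1 0.4070 0.1373 0.3721
2 0.7530 0.2827 0.5427
3 1.1830 0.5170 0.6955
4 1.6070 0.7339 0.4628
5 2.0070 0.6929 -0.6920
6 2.3530 -0.0682 -4.0981

phase 1: p=0.0764, T=0.407, ωT=1.225518, cosh=1.849767, sinh=1.556162; start (x,ẋ)=(-0.003200, 0.402800) → end (x,ẋ)=(0.137329, 0.372100)
phase 2: p=0.1508, T=0.346, ωT=1.041841, cosh=1.593617, sinh=1.240812; start (x,ẋ)=(0.137329, 0.372100) → end (x,ẋ)=(0.282667, 0.542654)
phase 3: p=0.3553, T=0.430, ωT=1.294773, cosh=1.962064, sinh=1.688104; start (x,ẋ)=(0.282667, 0.542654) → end (x,ẋ)=(0.517016, 0.695524)
phase 4: p=0.6940, T=0.424, ωT=1.276706, cosh=1.931884, sinh=1.652929; start (x,ẋ)=(0.517016, 0.695524) → end (x,ẋ)=(0.733892, 0.462798)
phase 5: p=1.0694, T=0.400, ωT=1.204440, cosh=1.817375, sinh=1.517516; start (x,ẋ)=(0.733892, 0.462798) → end (x,ẋ)=(0.692894, -0.691990)
phase 6: p=1.4946, T=0.346, ωT=1.041841, cosh=1.593617, sinh=1.240812; start (x,ẋ)=(0.692894, -0.691990) → end (x,ẋ)=(-0.068167, -4.098109)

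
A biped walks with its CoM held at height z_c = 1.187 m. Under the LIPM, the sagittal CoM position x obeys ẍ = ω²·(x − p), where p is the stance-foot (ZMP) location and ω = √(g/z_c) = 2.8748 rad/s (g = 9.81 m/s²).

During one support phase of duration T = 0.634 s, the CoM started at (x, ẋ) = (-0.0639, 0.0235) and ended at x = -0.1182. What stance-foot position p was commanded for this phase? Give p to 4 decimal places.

ωT = 2.8748·0.634 = 1.822623; cosh(ωT) = 3.174836, sinh(ωT) = 3.013234
x(T) = p + (x₀−p)·cosh(ωT) + (ẋ₀/ω)·sinh(ωT) ⇒ p·(1 − cosh) = x(T) − x₀·cosh − (ẋ₀/ω)·sinh
numerator   = -0.1182 − (-0.0639)·3.174836 − (0.0235/2.8748)·3.013234 = 0.060040
denominator = 1 − 3.174836 = -2.174836
p = 0.060040 / -2.174836 = -0.0276

p = -0.0276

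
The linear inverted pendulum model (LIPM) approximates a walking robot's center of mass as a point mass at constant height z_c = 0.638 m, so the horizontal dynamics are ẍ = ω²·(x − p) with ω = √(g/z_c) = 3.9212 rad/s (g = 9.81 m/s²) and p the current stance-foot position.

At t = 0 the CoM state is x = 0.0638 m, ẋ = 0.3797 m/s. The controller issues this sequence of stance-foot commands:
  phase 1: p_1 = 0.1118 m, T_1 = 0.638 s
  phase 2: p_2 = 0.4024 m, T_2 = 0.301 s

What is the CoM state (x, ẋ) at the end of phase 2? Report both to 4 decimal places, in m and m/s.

phase 1: p=0.1118, T=0.638, ωT=2.501726, cosh=6.142739, sinh=6.060795; start (x,ẋ)=(0.063800, 0.379700) → end (x,ẋ)=(0.403831, 1.191650)
phase 2: p=0.4024, T=0.301, ωT=1.180281, cosh=1.781241, sinh=1.474049; start (x,ẋ)=(0.403831, 1.191650) → end (x,ẋ)=(0.852911, 2.130887)

x = 0.8529, ẋ = 2.1309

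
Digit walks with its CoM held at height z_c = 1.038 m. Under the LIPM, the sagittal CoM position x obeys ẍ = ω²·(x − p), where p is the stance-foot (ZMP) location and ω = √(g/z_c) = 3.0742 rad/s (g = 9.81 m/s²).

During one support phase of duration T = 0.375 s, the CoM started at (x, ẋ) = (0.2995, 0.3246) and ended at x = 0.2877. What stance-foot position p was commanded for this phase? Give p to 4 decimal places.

ωT = 3.0742·0.375 = 1.152825; cosh(ωT) = 1.741435, sinh(ωT) = 1.425692
x(T) = p + (x₀−p)·cosh(ωT) + (ẋ₀/ω)·sinh(ωT) ⇒ p·(1 − cosh) = x(T) − x₀·cosh − (ẋ₀/ω)·sinh
numerator   = 0.2877 − (0.2995)·1.741435 − (0.3246/3.0742)·1.425692 = -0.384397
denominator = 1 − 1.741435 = -0.741435
p = -0.384397 / -0.741435 = 0.5184

p = 0.5184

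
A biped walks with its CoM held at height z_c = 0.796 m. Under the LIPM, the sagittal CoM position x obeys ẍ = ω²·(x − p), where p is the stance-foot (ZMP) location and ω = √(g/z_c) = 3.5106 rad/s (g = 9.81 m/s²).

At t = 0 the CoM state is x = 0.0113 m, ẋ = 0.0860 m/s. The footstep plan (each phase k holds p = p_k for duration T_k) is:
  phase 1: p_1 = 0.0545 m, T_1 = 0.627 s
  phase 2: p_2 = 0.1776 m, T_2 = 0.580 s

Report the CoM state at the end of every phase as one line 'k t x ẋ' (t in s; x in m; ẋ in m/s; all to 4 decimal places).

1 0.6270 -0.0337 -0.2835
2 1.2070 -0.9498 -3.8979

phase 1: p=0.0545, T=0.627, ωT=2.201146, cosh=4.573020, sinh=4.462344; start (x,ẋ)=(0.011300, 0.086000) → end (x,ẋ)=(-0.033739, -0.283470)
phase 2: p=0.1776, T=0.580, ωT=2.036148, cosh=3.895786, sinh=3.765256; start (x,ẋ)=(-0.033739, -0.283470) → end (x,ẋ)=(-0.949766, -3.897887)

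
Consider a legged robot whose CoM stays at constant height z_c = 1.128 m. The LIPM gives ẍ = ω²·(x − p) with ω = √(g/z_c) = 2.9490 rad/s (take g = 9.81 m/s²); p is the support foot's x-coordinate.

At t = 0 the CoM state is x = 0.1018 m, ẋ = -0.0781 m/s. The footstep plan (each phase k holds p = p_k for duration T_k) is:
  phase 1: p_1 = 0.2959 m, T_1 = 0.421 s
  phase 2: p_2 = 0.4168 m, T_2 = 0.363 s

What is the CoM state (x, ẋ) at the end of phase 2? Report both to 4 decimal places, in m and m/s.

phase 1: p=0.2959, T=0.421, ωT=1.241529, cosh=1.874922, sinh=1.585980; start (x,ẋ)=(0.101800, -0.078100) → end (x,ẋ)=(-0.110025, -1.054247)
phase 2: p=0.4168, T=0.363, ωT=1.070487, cosh=1.629821, sinh=1.286979; start (x,ẋ)=(-0.110025, -1.054247) → end (x,ẋ)=(-0.901916, -3.717693)

x = -0.9019, ẋ = -3.7177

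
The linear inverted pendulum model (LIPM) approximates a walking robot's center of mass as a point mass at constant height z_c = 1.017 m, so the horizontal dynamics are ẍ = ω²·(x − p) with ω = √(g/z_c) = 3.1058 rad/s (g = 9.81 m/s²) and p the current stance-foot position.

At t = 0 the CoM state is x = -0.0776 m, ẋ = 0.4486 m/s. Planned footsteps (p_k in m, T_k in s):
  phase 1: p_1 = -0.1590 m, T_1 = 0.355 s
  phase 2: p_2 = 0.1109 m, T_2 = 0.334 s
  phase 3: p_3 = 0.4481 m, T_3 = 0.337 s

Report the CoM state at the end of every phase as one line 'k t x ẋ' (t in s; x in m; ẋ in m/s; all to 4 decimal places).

1 0.3550 0.1706 1.0888
2 0.6890 0.6382 1.9579
3 1.0260 1.5393 3.8691

phase 1: p=-0.1590, T=0.355, ωT=1.102559, cosh=1.671942, sinh=1.339922; start (x,ẋ)=(-0.077600, 0.448600) → end (x,ẋ)=(0.170634, 1.088782)
phase 2: p=0.1109, T=0.334, ωT=1.037337, cosh=1.588045, sinh=1.233648; start (x,ẋ)=(0.170634, 1.088782) → end (x,ẋ)=(0.638232, 1.957902)
phase 3: p=0.4481, T=0.337, ωT=1.046655, cosh=1.599609, sinh=1.248498; start (x,ẋ)=(0.638232, 1.957902) → end (x,ẋ)=(1.539293, 3.869131)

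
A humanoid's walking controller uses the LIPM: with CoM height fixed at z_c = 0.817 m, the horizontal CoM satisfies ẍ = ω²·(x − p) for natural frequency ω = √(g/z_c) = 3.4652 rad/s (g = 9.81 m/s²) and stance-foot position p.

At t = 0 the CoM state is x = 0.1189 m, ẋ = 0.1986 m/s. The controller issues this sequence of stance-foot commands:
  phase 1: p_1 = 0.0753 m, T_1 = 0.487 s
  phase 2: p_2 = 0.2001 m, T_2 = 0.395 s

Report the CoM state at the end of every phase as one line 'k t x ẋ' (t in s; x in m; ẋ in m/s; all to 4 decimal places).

phase 1: p=0.0753, T=0.487, ωT=1.687552, cosh=2.795602, sinh=2.610630; start (x,ẋ)=(0.118900, 0.198600) → end (x,ẋ)=(0.346811, 0.949628)
phase 2: p=0.2001, T=0.395, ωT=1.368754, cosh=2.092437, sinh=1.838013; start (x,ẋ)=(0.346811, 0.949628) → end (x,ẋ)=(1.010785, 2.921448)

1 0.4870 0.3468 0.9496
2 0.8820 1.0108 2.9214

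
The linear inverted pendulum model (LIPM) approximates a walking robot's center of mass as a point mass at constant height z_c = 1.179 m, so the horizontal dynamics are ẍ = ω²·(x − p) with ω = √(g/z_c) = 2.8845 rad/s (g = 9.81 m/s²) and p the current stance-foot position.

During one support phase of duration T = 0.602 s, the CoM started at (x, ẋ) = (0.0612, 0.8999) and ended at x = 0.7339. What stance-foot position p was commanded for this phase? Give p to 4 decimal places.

ωT = 2.8845·0.602 = 1.736469; cosh(ωT) = 2.926701, sinh(ωT) = 2.750560
x(T) = p + (x₀−p)·cosh(ωT) + (ẋ₀/ω)·sinh(ωT) ⇒ p·(1 − cosh) = x(T) − x₀·cosh − (ẋ₀/ω)·sinh
numerator   = 0.7339 − (0.0612)·2.926701 − (0.8999/2.8845)·2.750560 = -0.303328
denominator = 1 − 2.926701 = -1.926701
p = -0.303328 / -1.926701 = 0.1574

p = 0.1574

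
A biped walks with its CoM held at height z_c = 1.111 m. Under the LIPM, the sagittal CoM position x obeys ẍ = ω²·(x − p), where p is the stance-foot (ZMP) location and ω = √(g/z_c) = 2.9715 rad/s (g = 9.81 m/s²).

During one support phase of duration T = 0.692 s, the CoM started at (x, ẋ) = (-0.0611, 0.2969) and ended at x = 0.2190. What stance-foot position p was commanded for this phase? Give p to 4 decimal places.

ωT = 2.9715·0.692 = 2.056278; cosh(ωT) = 3.972375, sinh(ωT) = 3.844446
x(T) = p + (x₀−p)·cosh(ωT) + (ẋ₀/ω)·sinh(ωT) ⇒ p·(1 − cosh) = x(T) − x₀·cosh − (ẋ₀/ω)·sinh
numerator   = 0.2190 − (-0.0611)·3.972375 − (0.2969/2.9715)·3.844446 = 0.077591
denominator = 1 − 3.972375 = -2.972375
p = 0.077591 / -2.972375 = -0.0261

p = -0.0261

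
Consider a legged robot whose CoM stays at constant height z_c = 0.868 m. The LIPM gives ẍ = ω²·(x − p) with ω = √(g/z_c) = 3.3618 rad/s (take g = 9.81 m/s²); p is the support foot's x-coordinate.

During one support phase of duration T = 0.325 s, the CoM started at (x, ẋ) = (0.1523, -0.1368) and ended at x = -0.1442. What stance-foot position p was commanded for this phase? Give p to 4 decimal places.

ωT = 3.3618·0.325 = 1.092585; cosh(ωT) = 1.658661, sinh(ωT) = 1.323312
x(T) = p + (x₀−p)·cosh(ωT) + (ẋ₀/ω)·sinh(ωT) ⇒ p·(1 − cosh) = x(T) − x₀·cosh − (ẋ₀/ω)·sinh
numerator   = -0.1442 − (0.1523)·1.658661 − (-0.1368/3.3618)·1.323312 = -0.342965
denominator = 1 − 1.658661 = -0.658661
p = -0.342965 / -0.658661 = 0.5207

p = 0.5207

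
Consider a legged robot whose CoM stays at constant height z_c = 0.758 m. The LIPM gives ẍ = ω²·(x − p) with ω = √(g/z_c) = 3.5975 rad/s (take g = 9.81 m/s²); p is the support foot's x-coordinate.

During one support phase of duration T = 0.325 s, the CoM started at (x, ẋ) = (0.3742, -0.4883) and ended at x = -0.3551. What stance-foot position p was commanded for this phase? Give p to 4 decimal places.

p = 1.0695

ωT = 3.5975·0.325 = 1.169188; cosh(ωT) = 1.764998, sinh(ωT) = 1.454378
x(T) = p + (x₀−p)·cosh(ωT) + (ẋ₀/ω)·sinh(ωT) ⇒ p·(1 − cosh) = x(T) − x₀·cosh − (ẋ₀/ω)·sinh
numerator   = -0.3551 − (0.3742)·1.764998 − (-0.4883/3.5975)·1.454378 = -0.818155
denominator = 1 − 1.764998 = -0.764998
p = -0.818155 / -0.764998 = 1.0695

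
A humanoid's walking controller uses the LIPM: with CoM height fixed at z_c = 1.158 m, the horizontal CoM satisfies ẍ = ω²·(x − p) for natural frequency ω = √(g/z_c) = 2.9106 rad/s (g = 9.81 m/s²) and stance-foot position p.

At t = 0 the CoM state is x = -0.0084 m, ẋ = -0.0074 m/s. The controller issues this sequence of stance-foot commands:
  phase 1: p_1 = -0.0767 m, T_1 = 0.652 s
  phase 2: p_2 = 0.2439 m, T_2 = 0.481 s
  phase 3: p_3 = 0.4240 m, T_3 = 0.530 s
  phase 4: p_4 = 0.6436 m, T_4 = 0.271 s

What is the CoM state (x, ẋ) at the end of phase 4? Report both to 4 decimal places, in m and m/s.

phase 1: p=-0.0767, T=0.652, ωT=1.897711, cosh=3.410260, sinh=3.260349; start (x,ẋ)=(-0.008400, -0.007400) → end (x,ẋ)=(0.147932, 0.622902)
phase 2: p=0.2439, T=0.481, ωT=1.399999, cosh=2.150896, sinh=1.904298; start (x,ẋ)=(0.147932, 0.622902) → end (x,ẋ)=(0.445024, 0.807877)
phase 3: p=0.4240, T=0.530, ωT=1.542618, cosh=2.445319, sinh=2.231499; start (x,ẋ)=(0.445024, 0.807877) → end (x,ẋ)=(1.094793, 2.112067)
phase 4: p=0.6436, T=0.271, ωT=0.788773, cosh=1.327548, sinh=0.873146; start (x,ẋ)=(1.094793, 2.112067) → end (x,ẋ)=(1.876175, 3.950521)

x = 1.8762, ẋ = 3.9505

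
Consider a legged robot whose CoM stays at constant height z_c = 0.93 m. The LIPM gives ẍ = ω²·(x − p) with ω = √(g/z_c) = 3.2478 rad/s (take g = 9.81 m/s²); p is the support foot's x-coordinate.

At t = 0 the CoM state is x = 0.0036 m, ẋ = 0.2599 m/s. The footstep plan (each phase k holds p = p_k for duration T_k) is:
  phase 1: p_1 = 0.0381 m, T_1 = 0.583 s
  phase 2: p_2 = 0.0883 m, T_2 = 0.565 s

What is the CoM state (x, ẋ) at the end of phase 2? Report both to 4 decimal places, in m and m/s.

x = 0.8729, ẋ = 2.5832

phase 1: p=0.0381, T=0.583, ωT=1.893467, cosh=3.396455, sinh=3.245906; start (x,ẋ)=(0.003600, 0.259900) → end (x,ẋ)=(0.180671, 0.519038)
phase 2: p=0.0883, T=0.565, ωT=1.835007, cosh=3.212395, sinh=3.052783; start (x,ẋ)=(0.180671, 0.519038) → end (x,ẋ)=(0.872903, 2.583194)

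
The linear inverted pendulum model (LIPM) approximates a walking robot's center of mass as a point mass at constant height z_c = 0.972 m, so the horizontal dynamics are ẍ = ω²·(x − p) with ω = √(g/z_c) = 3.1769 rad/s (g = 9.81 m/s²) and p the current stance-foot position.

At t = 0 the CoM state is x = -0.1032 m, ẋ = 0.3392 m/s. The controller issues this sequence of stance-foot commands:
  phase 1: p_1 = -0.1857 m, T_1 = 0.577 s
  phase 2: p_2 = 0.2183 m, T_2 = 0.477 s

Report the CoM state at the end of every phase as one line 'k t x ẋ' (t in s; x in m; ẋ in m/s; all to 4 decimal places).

phase 1: p=-0.1857, T=0.577, ωT=1.833071, cosh=3.206492, sinh=3.046570; start (x,ẋ)=(-0.103200, 0.339200) → end (x,ẋ)=(0.404120, 1.886131)
phase 2: p=0.2183, T=0.477, ωT=1.515381, cosh=2.385440, sinh=2.165716; start (x,ẋ)=(0.404120, 1.886131) → end (x,ẋ)=(1.947352, 5.777744)

1 0.5770 0.4041 1.8861
2 1.0540 1.9474 5.7777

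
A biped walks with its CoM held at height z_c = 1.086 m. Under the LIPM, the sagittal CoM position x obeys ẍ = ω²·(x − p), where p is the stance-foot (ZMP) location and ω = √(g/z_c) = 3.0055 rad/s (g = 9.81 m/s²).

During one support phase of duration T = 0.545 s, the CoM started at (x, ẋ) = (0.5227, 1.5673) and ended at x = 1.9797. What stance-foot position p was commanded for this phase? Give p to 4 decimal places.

p = 0.4231

ωT = 3.0055·0.545 = 1.637998; cosh(ωT) = 2.669613, sinh(ωT) = 2.475244
x(T) = p + (x₀−p)·cosh(ωT) + (ẋ₀/ω)·sinh(ωT) ⇒ p·(1 − cosh) = x(T) − x₀·cosh − (ẋ₀/ω)·sinh
numerator   = 1.9797 − (0.5227)·2.669613 − (1.5673/3.0055)·2.475244 = -0.706490
denominator = 1 − 2.669613 = -1.669613
p = -0.706490 / -1.669613 = 0.4231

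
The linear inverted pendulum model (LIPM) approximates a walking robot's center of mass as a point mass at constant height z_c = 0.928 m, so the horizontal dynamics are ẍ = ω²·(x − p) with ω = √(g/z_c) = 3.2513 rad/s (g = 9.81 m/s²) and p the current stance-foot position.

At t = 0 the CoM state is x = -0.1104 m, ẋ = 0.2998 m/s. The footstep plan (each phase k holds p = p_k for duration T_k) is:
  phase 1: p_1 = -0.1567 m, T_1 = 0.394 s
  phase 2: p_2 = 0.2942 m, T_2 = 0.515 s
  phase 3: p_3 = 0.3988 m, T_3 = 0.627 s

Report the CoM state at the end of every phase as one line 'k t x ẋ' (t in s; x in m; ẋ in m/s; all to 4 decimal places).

phase 1: p=-0.1567, T=0.394, ωT=1.281012, cosh=1.939019, sinh=1.661263; start (x,ẋ)=(-0.110400, 0.299800) → end (x,ẋ)=(0.086260, 0.831396)
phase 2: p=0.2942, T=0.515, ωT=1.674420, cosh=2.761557, sinh=2.574140; start (x,ẋ)=(0.086260, 0.831396) → end (x,ẋ)=(0.378202, 0.555640)
phase 3: p=0.3988, T=0.627, ωT=2.038565, cosh=3.904899, sinh=3.774683; start (x,ẋ)=(0.378202, 0.555640) → end (x,ẋ)=(0.963450, 1.916920)

1 0.3940 0.0863 0.8314
2 0.9090 0.3782 0.5556
3 1.5360 0.9634 1.9169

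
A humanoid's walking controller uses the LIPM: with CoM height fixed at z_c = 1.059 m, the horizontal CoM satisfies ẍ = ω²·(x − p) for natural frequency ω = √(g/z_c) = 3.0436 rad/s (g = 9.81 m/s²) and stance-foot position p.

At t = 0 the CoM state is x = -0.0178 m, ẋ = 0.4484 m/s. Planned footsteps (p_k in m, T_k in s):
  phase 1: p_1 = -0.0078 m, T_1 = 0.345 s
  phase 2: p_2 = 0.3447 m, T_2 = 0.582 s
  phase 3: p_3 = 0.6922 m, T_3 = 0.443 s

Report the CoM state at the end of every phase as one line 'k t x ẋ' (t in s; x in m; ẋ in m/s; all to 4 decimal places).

phase 1: p=-0.0078, T=0.345, ωT=1.050042, cosh=1.603847, sinh=1.253924; start (x,ẋ)=(-0.017800, 0.448400) → end (x,ẋ)=(0.160897, 0.681001)
phase 2: p=0.3447, T=0.582, ωT=1.771375, cosh=3.024516, sinh=2.854417; start (x,ẋ)=(0.160897, 0.681001) → end (x,ẋ)=(0.427455, 0.462867)
phase 3: p=0.6922, T=0.443, ωT=1.348315, cosh=2.055304, sinh=1.795626; start (x,ẋ)=(0.427455, 0.462867) → end (x,ẋ)=(0.421145, -0.495544)

1 0.3450 0.1609 0.6810
2 0.9270 0.4275 0.4629
3 1.3700 0.4211 -0.4955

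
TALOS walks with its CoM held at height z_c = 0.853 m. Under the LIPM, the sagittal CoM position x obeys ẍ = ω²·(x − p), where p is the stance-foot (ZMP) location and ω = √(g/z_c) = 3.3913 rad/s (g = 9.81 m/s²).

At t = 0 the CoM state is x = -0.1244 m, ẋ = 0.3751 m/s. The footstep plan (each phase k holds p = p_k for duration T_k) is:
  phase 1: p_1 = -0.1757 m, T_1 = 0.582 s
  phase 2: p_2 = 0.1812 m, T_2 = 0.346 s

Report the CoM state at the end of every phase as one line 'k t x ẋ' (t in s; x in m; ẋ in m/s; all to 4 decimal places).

1 0.5820 0.4028 1.9900
2 0.9280 1.4315 4.6232

phase 1: p=-0.1757, T=0.582, ωT=1.973737, cosh=3.668229, sinh=3.529292; start (x,ẋ)=(-0.124400, 0.375100) → end (x,ẋ)=(0.402843, 1.989957)
phase 2: p=0.1812, T=0.346, ωT=1.173390, cosh=1.771125, sinh=1.461808; start (x,ẋ)=(0.402843, 1.989957) → end (x,ẋ)=(1.431521, 4.623241)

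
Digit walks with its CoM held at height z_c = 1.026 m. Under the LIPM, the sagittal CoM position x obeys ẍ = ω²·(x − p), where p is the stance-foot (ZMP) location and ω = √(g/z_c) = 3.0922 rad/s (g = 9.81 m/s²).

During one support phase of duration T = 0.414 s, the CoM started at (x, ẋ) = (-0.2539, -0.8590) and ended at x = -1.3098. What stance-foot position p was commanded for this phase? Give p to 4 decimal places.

ωT = 3.0922·0.414 = 1.280171; cosh(ωT) = 1.937622, sinh(ωT) = 1.659632
x(T) = p + (x₀−p)·cosh(ωT) + (ẋ₀/ω)·sinh(ωT) ⇒ p·(1 − cosh) = x(T) − x₀·cosh − (ẋ₀/ω)·sinh
numerator   = -1.3098 − (-0.2539)·1.937622 − (-0.8590/3.0922)·1.659632 = -0.356799
denominator = 1 − 1.937622 = -0.937622
p = -0.356799 / -0.937622 = 0.3805

p = 0.3805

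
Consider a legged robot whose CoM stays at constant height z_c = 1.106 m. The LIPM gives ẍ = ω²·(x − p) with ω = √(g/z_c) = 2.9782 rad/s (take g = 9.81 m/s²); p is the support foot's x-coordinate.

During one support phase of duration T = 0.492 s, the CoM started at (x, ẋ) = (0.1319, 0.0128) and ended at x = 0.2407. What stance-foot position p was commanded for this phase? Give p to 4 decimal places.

p = 0.0538

ωT = 2.9782·0.492 = 1.465274; cosh(ωT) = 2.279873, sinh(ωT) = 2.048858
x(T) = p + (x₀−p)·cosh(ωT) + (ẋ₀/ω)·sinh(ωT) ⇒ p·(1 − cosh) = x(T) − x₀·cosh − (ẋ₀/ω)·sinh
numerator   = 0.2407 − (0.1319)·2.279873 − (0.0128/2.9782)·2.048858 = -0.068821
denominator = 1 − 2.279873 = -1.279873
p = -0.068821 / -1.279873 = 0.0538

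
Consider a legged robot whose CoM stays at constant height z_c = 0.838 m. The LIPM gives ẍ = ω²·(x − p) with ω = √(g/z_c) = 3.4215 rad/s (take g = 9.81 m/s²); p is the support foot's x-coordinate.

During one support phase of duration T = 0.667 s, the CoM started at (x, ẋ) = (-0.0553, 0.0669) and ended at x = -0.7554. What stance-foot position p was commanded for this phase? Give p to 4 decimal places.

ωT = 3.4215·0.667 = 2.282141; cosh(ωT) = 4.949848, sinh(ωT) = 4.847782
x(T) = p + (x₀−p)·cosh(ωT) + (ẋ₀/ω)·sinh(ωT) ⇒ p·(1 − cosh) = x(T) − x₀·cosh − (ẋ₀/ω)·sinh
numerator   = -0.7554 − (-0.0553)·4.949848 − (0.0669/3.4215)·4.847782 = -0.576461
denominator = 1 − 4.949848 = -3.949848
p = -0.576461 / -3.949848 = 0.1459

p = 0.1459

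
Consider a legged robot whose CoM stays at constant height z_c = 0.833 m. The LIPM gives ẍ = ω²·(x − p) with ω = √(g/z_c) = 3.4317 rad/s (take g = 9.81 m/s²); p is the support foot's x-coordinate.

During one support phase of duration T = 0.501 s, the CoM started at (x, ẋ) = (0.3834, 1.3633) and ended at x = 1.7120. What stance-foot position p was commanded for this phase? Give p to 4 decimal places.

p = 0.2474

ωT = 3.4317·0.501 = 1.719282; cosh(ωT) = 2.879857, sinh(ωT) = 2.700662
x(T) = p + (x₀−p)·cosh(ωT) + (ẋ₀/ω)·sinh(ωT) ⇒ p·(1 − cosh) = x(T) − x₀·cosh − (ẋ₀/ω)·sinh
numerator   = 1.7120 − (0.3834)·2.879857 − (1.3633/3.4317)·2.700662 = -0.465020
denominator = 1 − 2.879857 = -1.879857
p = -0.465020 / -1.879857 = 0.2474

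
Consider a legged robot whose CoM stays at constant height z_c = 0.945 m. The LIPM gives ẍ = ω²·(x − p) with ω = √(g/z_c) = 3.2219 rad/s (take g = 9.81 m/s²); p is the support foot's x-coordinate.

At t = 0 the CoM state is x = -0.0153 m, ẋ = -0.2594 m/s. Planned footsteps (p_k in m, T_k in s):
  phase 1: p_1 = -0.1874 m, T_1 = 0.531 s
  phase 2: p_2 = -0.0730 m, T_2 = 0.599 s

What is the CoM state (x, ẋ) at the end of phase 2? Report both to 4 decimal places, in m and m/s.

phase 1: p=-0.1874, T=0.531, ωT=1.710829, cosh=2.857131, sinh=2.676415; start (x,ẋ)=(-0.015300, -0.259400) → end (x,ẋ)=(0.088830, 0.742903)
phase 2: p=-0.0730, T=0.599, ωT=1.929918, cosh=3.517053, sinh=3.371893; start (x,ẋ)=(0.088830, 0.742903) → end (x,ẋ)=(1.273653, 4.370935)

x = 1.2737, ẋ = 4.3709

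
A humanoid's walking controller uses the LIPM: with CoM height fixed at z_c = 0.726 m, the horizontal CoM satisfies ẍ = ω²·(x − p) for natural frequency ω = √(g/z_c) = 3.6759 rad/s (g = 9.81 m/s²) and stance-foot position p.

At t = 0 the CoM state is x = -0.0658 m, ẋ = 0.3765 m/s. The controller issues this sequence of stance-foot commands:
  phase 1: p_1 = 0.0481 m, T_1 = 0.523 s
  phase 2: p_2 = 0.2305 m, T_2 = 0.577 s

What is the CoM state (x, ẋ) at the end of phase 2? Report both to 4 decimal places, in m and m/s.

x = -0.8701, ẋ = -3.9514

phase 1: p=0.0481, T=0.523, ωT=1.922496, cosh=3.492122, sinh=3.345881; start (x,ẋ)=(-0.065800, 0.376500) → end (x,ẋ)=(-0.006955, -0.086086)
phase 2: p=0.2305, T=0.577, ωT=2.120994, cosh=4.229669, sinh=4.109756; start (x,ẋ)=(-0.006955, -0.086086) → end (x,ẋ)=(-0.870101, -3.951355)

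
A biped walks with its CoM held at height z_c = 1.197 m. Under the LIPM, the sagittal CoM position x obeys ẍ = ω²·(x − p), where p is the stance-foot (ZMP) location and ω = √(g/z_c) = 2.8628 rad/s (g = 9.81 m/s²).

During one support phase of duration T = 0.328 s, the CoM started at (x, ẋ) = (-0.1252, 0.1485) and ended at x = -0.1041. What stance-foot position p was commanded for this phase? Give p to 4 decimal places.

ωT = 2.8628·0.328 = 0.938998; cosh(ωT) = 1.474219, sinh(ωT) = 1.083200
x(T) = p + (x₀−p)·cosh(ωT) + (ẋ₀/ω)·sinh(ωT) ⇒ p·(1 − cosh) = x(T) − x₀·cosh − (ẋ₀/ω)·sinh
numerator   = -0.1041 − (-0.1252)·1.474219 − (0.1485/2.8628)·1.083200 = 0.024284
denominator = 1 − 1.474219 = -0.474219
p = 0.024284 / -0.474219 = -0.0512

p = -0.0512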